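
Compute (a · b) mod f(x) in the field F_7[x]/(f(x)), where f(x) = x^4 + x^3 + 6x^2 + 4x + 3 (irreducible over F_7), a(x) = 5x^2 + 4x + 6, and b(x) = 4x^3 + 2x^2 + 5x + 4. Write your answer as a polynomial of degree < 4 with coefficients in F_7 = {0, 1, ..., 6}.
a · b ≡ x^3 + 6x^2 + 4x + 6 (mod f(x))

Multiply in F_7[x]: a(x)·b(x) = (5x^2 + 4x + 6)·(4x^3 + 2x^2 + 5x + 4) = 6x^5 + 5x^4 + x^3 + 3x^2 + 4x + 3. This has degree ≥ 4, so divide by f(x) over F_7: 6x^5 + 5x^4 + x^3 + 3x^2 + 4x + 3 = (6x + 6)·(x^4 + x^3 + 6x^2 + 4x + 3) + (x^3 + 6x^2 + 4x + 6). Hence a·b ≡ x^3 + 6x^2 + 4x + 6 (mod f). (F_7[x]/(f) is a field with 7^4 = 2401 elements since f is irreducible of degree 4.)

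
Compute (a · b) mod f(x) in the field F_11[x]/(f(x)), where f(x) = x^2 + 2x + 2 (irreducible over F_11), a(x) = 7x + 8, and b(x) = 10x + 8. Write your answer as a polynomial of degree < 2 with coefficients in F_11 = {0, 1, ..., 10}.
a · b ≡ 7x + 1 (mod f(x))

Multiply in F_11[x]: a(x)·b(x) = (7x + 8)·(10x + 8) = 4x^2 + 4x + 9. This has degree ≥ 2, so divide by f(x) over F_11: 4x^2 + 4x + 9 = (4)·(x^2 + 2x + 2) + (7x + 1). Hence a·b ≡ 7x + 1 (mod f). (F_11[x]/(f) is a field with 11^2 = 121 elements since f is irreducible of degree 2.)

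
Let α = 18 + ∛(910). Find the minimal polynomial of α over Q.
m_α(x) = x^3 - 54x^2 + 972x - 6742

Set β = α - 18 = ∛(910), so β^3 = 910. Then (α - 18)^3 - 910 = 0, i.e. α is a root of g(x) = (x - 18)^3 - 910 = x^3 - 54x^2 + 972x - 6742. Since g(x) = h(x - 18) where h(x) = x^3 - 910, and h is irreducible over Q (because 910 is not a perfect cube, so h has no rational root, and a monic cubic with no rational root is irreducible), g is also irreducible (irreducibility is preserved under the substitution x → x - 18). Hence m_α(x) = x^3 - 54x^2 + 972x - 6742.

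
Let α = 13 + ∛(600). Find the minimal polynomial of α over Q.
m_α(x) = x^3 - 39x^2 + 507x - 2797

Set β = α - 13 = ∛(600), so β^3 = 600. Then (α - 13)^3 - 600 = 0, i.e. α is a root of g(x) = (x - 13)^3 - 600 = x^3 - 39x^2 + 507x - 2797. Since g(x) = h(x - 13) where h(x) = x^3 - 600, and h is irreducible over Q (because 600 is not a perfect cube, so h has no rational root, and a monic cubic with no rational root is irreducible), g is also irreducible (irreducibility is preserved under the substitution x → x - 13). Hence m_α(x) = x^3 - 39x^2 + 507x - 2797.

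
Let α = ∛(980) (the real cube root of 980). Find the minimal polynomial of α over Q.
m_α(x) = x^3 - 980

α satisfies α^3 = 980, so x^3 - 980 annihilates α. By the rational root test, a rational root p/q (in lowest terms) of x^3 - 980 would satisfy p^3 = 980 q^3, forcing q = 1 and p^3 = 980; but 980 is not a perfect cube, contradiction. A monic cubic over Q with no rational root is irreducible (any nontrivial factorization would include a linear factor). Hence x^3 - 980 is the minimal polynomial of α, and in particular [Q(α):Q] = 3.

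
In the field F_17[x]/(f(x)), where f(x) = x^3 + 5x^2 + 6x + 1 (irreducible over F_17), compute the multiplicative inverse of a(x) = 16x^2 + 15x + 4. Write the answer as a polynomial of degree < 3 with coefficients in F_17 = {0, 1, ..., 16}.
a(x)^(-1) ≡ 13x^2 + 10x + 16 (mod f(x))

Since f is irreducible over F_17, F_17[x]/(f) is a field and a(x) ≠ 0 has an inverse. Apply the extended Euclidean algorithm to f(x) and a(x) in F_17[x]: f(x) = (16x + 14)·a(x) + (4x + 13);  a(x) = (4x + 12)·(4x + 13) + (1). The last nonzero remainder is the constant 1 = gcd(f, a) in F_17. Back-substituting through the division chain expresses 1 = s(x)·a(x) + t(x)·f(x) with s(x) ≡ 13x^2 + 10x + 16 (mod f), so a(x)^(-1) ≡ s(x) = 13x^2 + 10x + 16 (mod f). Check: (16x^2 + 15x + 4)·(13x^2 + 10x + 16) = 4x^4 + 15x^3 + 16x^2 + 8x + 13 ≡ 1 (mod x^3 + 5x^2 + 6x + 1).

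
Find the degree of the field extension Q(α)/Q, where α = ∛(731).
[Q(α):Q] = 3

The minimal polynomial of α is x^3 - 731, irreducible over Q since 731 is not a perfect cube (so x^3 - 731 has no rational root). Hence [Q(α):Q] = deg(m_α) = 3.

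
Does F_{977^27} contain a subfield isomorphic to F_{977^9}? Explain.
Yes: F_{977^9} is a subfield of F_{977^27}

F_{p^m} embeds in F_{p^n} iff m | n (since F_{p^n} is the splitting field of x^(p^n) - x, and F_{p^m} ⊂ F_{p^n} forces p^n to be a power of p^m, i.e. m | n; conversely if m | n then every root of x^(p^m) - x is a root of x^(p^n) - x). Here 9 | 27 (since 27 = 3·9), so F_{977^9} is a subfield of F_{977^27}, and [F_{977^27} : F_{977^9}] = 27/9 = 3.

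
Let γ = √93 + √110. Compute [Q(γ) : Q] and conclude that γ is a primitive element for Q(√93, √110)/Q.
[Q(γ) : Q] = 4 (equivalently, Q(γ) = Q(√93, √110))

Obviously Q(γ) ⊆ Q(√93, √110), and [Q(√93, √110):Q] = 4 (since 93, 110 are distinct squarefree integers > 1 with 10230 not a perfect square). To show equality we compute the minimal polynomial of γ. From γ = √93 + √110: γ^2 = 93 + 2√(10230) + 110 = 203 + 2√(10230), so γ^2 - 203 = 2√(10230); squaring, (γ^2 - 203)^2 = 4·10230, i.e. γ^4 - 406γ^2 + 41209 - 40920 = 0, i.e. γ^4 - 406γ^2 + 289 = 0. So γ is a root of x^4 - 406x^2 + 289. This polynomial is irreducible over Q: it has no rational root (each ±√93 ± √110 is irrational), and any factorization into two quadratics over Q would force √(10230) ∈ Q (pairing opposite roots) or √93, √110 ∈ Q (other pairings), all impossible. Hence [Q(γ):Q] = 4 = [Q(√93, √110):Q], so Q(γ) = Q(√93, √110).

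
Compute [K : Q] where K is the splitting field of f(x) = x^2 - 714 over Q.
[K : Q] = 2

f(x) = x^2 - 714 factors as (x - √714)(x + √714). The splitting field is K = Q(√714). Since 714 is squarefree and > 1, it is not a perfect square, so x^2 - 714 is irreducible over Q and [Q(√714) : Q] = 2. Hence [K : Q] = 2.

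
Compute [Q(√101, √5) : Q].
[Q(√101, √5) : Q] = 4

[Q(√101):Q] = 2 (min poly x^2 - 101, irreducible since 101 is squarefree > 1). For the top step, suppose √5 ∈ Q(√101), say √5 = c + d√101 with c, d ∈ Q. Squaring: 5 = c^2 + 101d^2 + 2cd√101. Since √101 ∉ Q this forces 2cd = 0. If d = 0 then √5 = c ∈ Q, contradicting 5 squarefree > 1. If c = 0 then 5 = 101d^2, so 101·5 = (101d)^2 is a perfect square in Q — but 101·5 = 505 is not a perfect square (since 101 and 5 are distinct squarefree integers). Contradiction. Hence √5 ∉ Q(√101), so x^2 - 5 stays irreducible over Q(√101) and [Q(√101, √5) : Q(√101)] = 2. By the tower law, [Q(√101, √5) : Q] = 2 · 2 = 4.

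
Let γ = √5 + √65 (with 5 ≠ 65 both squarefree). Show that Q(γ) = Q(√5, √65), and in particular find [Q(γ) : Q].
[Q(γ) : Q] = 4 (equivalently, Q(γ) = Q(√5, √65))

Obviously Q(γ) ⊆ Q(√5, √65), and [Q(√5, √65):Q] = 4 (since 5, 65 are distinct squarefree integers > 1 with 325 not a perfect square). To show equality we compute the minimal polynomial of γ. From γ = √5 + √65: γ^2 = 5 + 2√(325) + 65 = 70 + 2√(325), so γ^2 - 70 = 2√(325); squaring, (γ^2 - 70)^2 = 4·325, i.e. γ^4 - 140γ^2 + 4900 - 1300 = 0, i.e. γ^4 - 140γ^2 + 3600 = 0. So γ is a root of x^4 - 140x^2 + 3600. This polynomial is irreducible over Q: it has no rational root (each ±√5 ± √65 is irrational), and any factorization into two quadratics over Q would force √(325) ∈ Q (pairing opposite roots) or √5, √65 ∈ Q (other pairings), all impossible. Hence [Q(γ):Q] = 4 = [Q(√5, √65):Q], so Q(γ) = Q(√5, √65).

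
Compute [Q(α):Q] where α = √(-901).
[Q(α):Q] = 2

[Q(α):Q] equals the degree of the minimal polynomial of α. Here α^2 = -901 and x^2 + 901 is irreducible (d = -901 is squarefree, ≠ 1, hence not a square), so deg(m_α) = 2. Thus [Q(α):Q] = 2.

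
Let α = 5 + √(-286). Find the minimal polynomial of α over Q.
m_α(x) = x^2 - 10x + 311

From α - 5 = √(-286), squaring gives (α - 5)^2 = -286, i.e. α^2 - 10α + 25 = -286, so α^2 - 10α + 311 = 0. The discriminant of x^2 - 10x + 311 is (-10)^2 - 4·(311) = 100 - 1244 = -1144, and 4·(-286) is not a perfect square in Q since -286 is squarefree and ≠ 1. Hence x^2 - 10x + 311 is irreducible over Q and is the minimal polynomial of α.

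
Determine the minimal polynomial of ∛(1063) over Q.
m_α(x) = x^3 - 1063

α satisfies α^3 = 1063, so x^3 - 1063 annihilates α. By the rational root test, a rational root p/q (in lowest terms) of x^3 - 1063 would satisfy p^3 = 1063 q^3, forcing q = 1 and p^3 = 1063; but 1063 is not a perfect cube, contradiction. A monic cubic over Q with no rational root is irreducible (any nontrivial factorization would include a linear factor). Hence x^3 - 1063 is the minimal polynomial of α, and in particular [Q(α):Q] = 3.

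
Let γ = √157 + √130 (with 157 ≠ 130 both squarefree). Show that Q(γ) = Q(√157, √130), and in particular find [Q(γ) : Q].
[Q(γ) : Q] = 4 (equivalently, Q(γ) = Q(√157, √130))

Obviously Q(γ) ⊆ Q(√157, √130), and [Q(√157, √130):Q] = 4 (since 157, 130 are distinct squarefree integers > 1 with 20410 not a perfect square). To show equality we compute the minimal polynomial of γ. From γ = √157 + √130: γ^2 = 157 + 2√(20410) + 130 = 287 + 2√(20410), so γ^2 - 287 = 2√(20410); squaring, (γ^2 - 287)^2 = 4·20410, i.e. γ^4 - 574γ^2 + 82369 - 81640 = 0, i.e. γ^4 - 574γ^2 + 729 = 0. So γ is a root of x^4 - 574x^2 + 729. This polynomial is irreducible over Q: it has no rational root (each ±√157 ± √130 is irrational), and any factorization into two quadratics over Q would force √(20410) ∈ Q (pairing opposite roots) or √157, √130 ∈ Q (other pairings), all impossible. Hence [Q(γ):Q] = 4 = [Q(√157, √130):Q], so Q(γ) = Q(√157, √130).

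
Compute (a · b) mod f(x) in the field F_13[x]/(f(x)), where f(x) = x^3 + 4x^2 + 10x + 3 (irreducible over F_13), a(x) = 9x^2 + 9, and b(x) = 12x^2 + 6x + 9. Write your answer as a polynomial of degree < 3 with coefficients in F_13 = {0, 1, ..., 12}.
a · b ≡ 10x^2 + 6 (mod f(x))

Multiply in F_13[x]: a(x)·b(x) = (9x^2 + 9)·(12x^2 + 6x + 9) = 4x^4 + 2x^3 + 7x^2 + 2x + 3. This has degree ≥ 3, so divide by f(x) over F_13: 4x^4 + 2x^3 + 7x^2 + 2x + 3 = (4x + 12)·(x^3 + 4x^2 + 10x + 3) + (10x^2 + 6). Hence a·b ≡ 10x^2 + 6 (mod f). (F_13[x]/(f) is a field with 13^3 = 2197 elements since f is irreducible of degree 3.)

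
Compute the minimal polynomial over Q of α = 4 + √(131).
m_α(x) = x^2 - 8x - 115

From α - 4 = √(131), squaring gives (α - 4)^2 = 131, i.e. α^2 - 8α + 16 = 131, so α^2 - 8α - 115 = 0. The discriminant of x^2 - 8x - 115 is (-8)^2 - 4·(-115) = 64 + 460 = 524, and 4·(131) is not a perfect square in Q since 131 is squarefree and ≠ 1. Hence x^2 - 8x - 115 is irreducible over Q and is the minimal polynomial of α.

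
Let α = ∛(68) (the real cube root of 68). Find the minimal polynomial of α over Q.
m_α(x) = x^3 - 68

α satisfies α^3 = 68, so x^3 - 68 annihilates α. By the rational root test, a rational root p/q (in lowest terms) of x^3 - 68 would satisfy p^3 = 68 q^3, forcing q = 1 and p^3 = 68; but 68 is not a perfect cube, contradiction. A monic cubic over Q with no rational root is irreducible (any nontrivial factorization would include a linear factor). Hence x^3 - 68 is the minimal polynomial of α, and in particular [Q(α):Q] = 3.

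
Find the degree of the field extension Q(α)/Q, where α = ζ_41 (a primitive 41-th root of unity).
[Q(α):Q] = 40

The minimal polynomial of ζ_41 over Q is the 41-th cyclotomic polynomial Φ_41(x), which is irreducible over Q and has degree φ(41) = 40. Hence [Q(α):Q] = φ(41) = 40.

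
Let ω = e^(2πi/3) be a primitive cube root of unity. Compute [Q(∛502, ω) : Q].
[Q(∛502, ω) : Q] = 6

[Q(∛502):Q] = 3 (min poly x^3 - 502, irreducible since 502 is not a perfect cube). [Q(ω):Q] = 2 (min poly x^2 + x + 1). Since Q(∛502) ⊂ R and ω ∉ R, we have ω ∉ Q(∛502), so x^2 + x + 1 remains irreducible over Q(∛502) and [Q(∛502, ω) : Q(∛502)] = 2. By the tower law, [Q(∛502, ω) : Q] = 3 · 2 = 6. (In fact Q(∛502, ω) is the splitting field of x^3 - 502 over Q.)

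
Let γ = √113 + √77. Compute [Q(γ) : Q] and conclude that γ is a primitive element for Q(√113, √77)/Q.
[Q(γ) : Q] = 4 (equivalently, Q(γ) = Q(√113, √77))

Obviously Q(γ) ⊆ Q(√113, √77), and [Q(√113, √77):Q] = 4 (since 113, 77 are distinct squarefree integers > 1 with 8701 not a perfect square). To show equality we compute the minimal polynomial of γ. From γ = √113 + √77: γ^2 = 113 + 2√(8701) + 77 = 190 + 2√(8701), so γ^2 - 190 = 2√(8701); squaring, (γ^2 - 190)^2 = 4·8701, i.e. γ^4 - 380γ^2 + 36100 - 34804 = 0, i.e. γ^4 - 380γ^2 + 1296 = 0. So γ is a root of x^4 - 380x^2 + 1296. This polynomial is irreducible over Q: it has no rational root (each ±√113 ± √77 is irrational), and any factorization into two quadratics over Q would force √(8701) ∈ Q (pairing opposite roots) or √113, √77 ∈ Q (other pairings), all impossible. Hence [Q(γ):Q] = 4 = [Q(√113, √77):Q], so Q(γ) = Q(√113, √77).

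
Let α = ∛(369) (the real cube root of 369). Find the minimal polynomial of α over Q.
m_α(x) = x^3 - 369

α satisfies α^3 = 369, so x^3 - 369 annihilates α. By the rational root test, a rational root p/q (in lowest terms) of x^3 - 369 would satisfy p^3 = 369 q^3, forcing q = 1 and p^3 = 369; but 369 is not a perfect cube, contradiction. A monic cubic over Q with no rational root is irreducible (any nontrivial factorization would include a linear factor). Hence x^3 - 369 is the minimal polynomial of α, and in particular [Q(α):Q] = 3.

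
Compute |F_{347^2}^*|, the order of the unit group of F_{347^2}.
|F_{347^2}^*| = 120408

F_{347^2} has 347^2 = 120409 elements; its multiplicative group consists of all nonzero elements, so |F_{347^2}^*| = 120409 - 1 = 120408. (It is cyclic since any finite subgroup of the multiplicative group of a field is cyclic.)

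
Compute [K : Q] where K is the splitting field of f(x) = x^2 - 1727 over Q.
[K : Q] = 2

f(x) = x^2 - 1727 factors as (x - √1727)(x + √1727). The splitting field is K = Q(√1727). Since 1727 is squarefree and > 1, it is not a perfect square, so x^2 - 1727 is irreducible over Q and [Q(√1727) : Q] = 2. Hence [K : Q] = 2.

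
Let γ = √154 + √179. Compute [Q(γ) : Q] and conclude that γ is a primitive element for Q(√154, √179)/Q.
[Q(γ) : Q] = 4 (equivalently, Q(γ) = Q(√154, √179))

Obviously Q(γ) ⊆ Q(√154, √179), and [Q(√154, √179):Q] = 4 (since 154, 179 are distinct squarefree integers > 1 with 27566 not a perfect square). To show equality we compute the minimal polynomial of γ. From γ = √154 + √179: γ^2 = 154 + 2√(27566) + 179 = 333 + 2√(27566), so γ^2 - 333 = 2√(27566); squaring, (γ^2 - 333)^2 = 4·27566, i.e. γ^4 - 666γ^2 + 110889 - 110264 = 0, i.e. γ^4 - 666γ^2 + 625 = 0. So γ is a root of x^4 - 666x^2 + 625. This polynomial is irreducible over Q: it has no rational root (each ±√154 ± √179 is irrational), and any factorization into two quadratics over Q would force √(27566) ∈ Q (pairing opposite roots) or √154, √179 ∈ Q (other pairings), all impossible. Hence [Q(γ):Q] = 4 = [Q(√154, √179):Q], so Q(γ) = Q(√154, √179).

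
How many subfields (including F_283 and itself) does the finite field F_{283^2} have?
F_{283^2} has 2 subfields

The subfields of F_{p^n} are exactly the fields F_{p^d} for d | n (each is the fixed field of the unique index-d subgroup of Gal(F_{p^n}/F_p) ≅ Z/nZ). The divisors of n = 2 are {1, 2}, giving 2 subfields: F_{283^1}, F_{283^2}.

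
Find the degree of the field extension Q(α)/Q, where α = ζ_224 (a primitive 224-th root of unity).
[Q(α):Q] = 96

The minimal polynomial of ζ_224 over Q is the 224-th cyclotomic polynomial Φ_224(x), which is irreducible over Q and has degree φ(224) = 96. Hence [Q(α):Q] = φ(224) = 96.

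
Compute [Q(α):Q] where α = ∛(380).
[Q(α):Q] = 3

The minimal polynomial of α is x^3 - 380, irreducible over Q since 380 is not a perfect cube (so x^3 - 380 has no rational root). Hence [Q(α):Q] = deg(m_α) = 3.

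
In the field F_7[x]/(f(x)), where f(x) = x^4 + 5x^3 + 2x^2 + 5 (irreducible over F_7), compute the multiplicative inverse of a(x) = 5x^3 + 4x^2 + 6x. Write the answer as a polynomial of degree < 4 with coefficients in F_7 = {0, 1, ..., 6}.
a(x)^(-1) ≡ 6x^3 + 5x^2 + 1 (mod f(x))

Since f is irreducible over F_7, F_7[x]/(f) is a field and a(x) ≠ 0 has an inverse. Apply the extended Euclidean algorithm to f(x) and a(x) in F_7[x]: f(x) = (3x)·a(x) + (5x^2 + 5);  a(x) = (x + 5)·(5x^2 + 5) + (x + 3);  (5x^2 + 5) = (5x + 6)·(x + 3) + (1). The last nonzero remainder is the constant 1 = gcd(f, a) in F_7. Back-substituting through the division chain expresses 1 = s(x)·a(x) + t(x)·f(x) with s(x) ≡ 6x^3 + 5x^2 + 1 (mod f), so a(x)^(-1) ≡ s(x) = 6x^3 + 5x^2 + 1 (mod f). Check: (5x^3 + 4x^2 + 6x)·(6x^3 + 5x^2 + 1) = 2x^6 + 4x^2 + 6x ≡ 1 (mod x^4 + 5x^3 + 2x^2 + 5).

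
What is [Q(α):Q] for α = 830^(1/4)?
[Q(α):Q] = 4

α is a root of x^4 - 830. By Eisenstein's criterion at the prime p = 2 (which divides the constant term 830 but p^2 = 4 does not, since 830 is squarefree), x^4 - 830 is irreducible over Q. Hence [Q(α):Q] = 4.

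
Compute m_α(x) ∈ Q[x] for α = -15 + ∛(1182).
m_α(x) = x^3 + 45x^2 + 675x + 2193

Set β = α + 15 = ∛(1182), so β^3 = 1182. Then (α + 15)^3 - 1182 = 0, i.e. α is a root of g(x) = (x + 15)^3 - 1182 = x^3 + 45x^2 + 675x + 2193. Since g(x) = h(x + 15) where h(x) = x^3 - 1182, and h is irreducible over Q (because 1182 is not a perfect cube, so h has no rational root, and a monic cubic with no rational root is irreducible), g is also irreducible (irreducibility is preserved under the substitution x → x + 15). Hence m_α(x) = x^3 + 45x^2 + 675x + 2193.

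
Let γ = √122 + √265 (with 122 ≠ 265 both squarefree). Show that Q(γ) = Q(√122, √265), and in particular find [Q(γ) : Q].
[Q(γ) : Q] = 4 (equivalently, Q(γ) = Q(√122, √265))

Obviously Q(γ) ⊆ Q(√122, √265), and [Q(√122, √265):Q] = 4 (since 122, 265 are distinct squarefree integers > 1 with 32330 not a perfect square). To show equality we compute the minimal polynomial of γ. From γ = √122 + √265: γ^2 = 122 + 2√(32330) + 265 = 387 + 2√(32330), so γ^2 - 387 = 2√(32330); squaring, (γ^2 - 387)^2 = 4·32330, i.e. γ^4 - 774γ^2 + 149769 - 129320 = 0, i.e. γ^4 - 774γ^2 + 20449 = 0. So γ is a root of x^4 - 774x^2 + 20449. This polynomial is irreducible over Q: it has no rational root (each ±√122 ± √265 is irrational), and any factorization into two quadratics over Q would force √(32330) ∈ Q (pairing opposite roots) or √122, √265 ∈ Q (other pairings), all impossible. Hence [Q(γ):Q] = 4 = [Q(√122, √265):Q], so Q(γ) = Q(√122, √265).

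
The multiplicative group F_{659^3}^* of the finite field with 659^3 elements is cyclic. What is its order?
|F_{659^3}^*| = 286191178

F_{659^3} has 659^3 = 286191179 elements; its multiplicative group consists of all nonzero elements, so |F_{659^3}^*| = 286191179 - 1 = 286191178. (It is cyclic since any finite subgroup of the multiplicative group of a field is cyclic.)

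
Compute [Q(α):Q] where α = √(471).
[Q(α):Q] = 2

[Q(α):Q] equals the degree of the minimal polynomial of α. Here α^2 = 471 and x^2 - 471 is irreducible (d = 471 is squarefree, ≠ 1, hence not a square), so deg(m_α) = 2. Thus [Q(α):Q] = 2.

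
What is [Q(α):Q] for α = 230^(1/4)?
[Q(α):Q] = 4

α is a root of x^4 - 230. By Eisenstein's criterion at the prime p = 2 (which divides the constant term 230 but p^2 = 4 does not, since 230 is squarefree), x^4 - 230 is irreducible over Q. Hence [Q(α):Q] = 4.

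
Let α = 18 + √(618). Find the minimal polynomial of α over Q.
m_α(x) = x^2 - 36x - 294

From α - 18 = √(618), squaring gives (α - 18)^2 = 618, i.e. α^2 - 36α + 324 = 618, so α^2 - 36α - 294 = 0. The discriminant of x^2 - 36x - 294 is (-36)^2 - 4·(-294) = 1296 + 1176 = 2472, and 4·(618) is not a perfect square in Q since 618 is squarefree and ≠ 1. Hence x^2 - 36x - 294 is irreducible over Q and is the minimal polynomial of α.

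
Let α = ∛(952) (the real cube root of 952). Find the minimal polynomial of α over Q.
m_α(x) = x^3 - 952

α satisfies α^3 = 952, so x^3 - 952 annihilates α. By the rational root test, a rational root p/q (in lowest terms) of x^3 - 952 would satisfy p^3 = 952 q^3, forcing q = 1 and p^3 = 952; but 952 is not a perfect cube, contradiction. A monic cubic over Q with no rational root is irreducible (any nontrivial factorization would include a linear factor). Hence x^3 - 952 is the minimal polynomial of α, and in particular [Q(α):Q] = 3.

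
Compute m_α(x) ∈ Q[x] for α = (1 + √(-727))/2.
m_α(x) = x^2 - x + 182

From 2α - 1 = √(-727), squaring gives (2α - 1)^2 = -727, i.e. 4α^2 - 4α + 1 = -727, so α^2 - α + (1 + 727)/4 = 0. Since -727 ≡ 1 (mod 4), (1 + 727)/4 = 182 ∈ Z. The polynomial x^2 - x + 182 has discriminant 1 - 4·(182) = -727, which is not a perfect square in Q (d = -727 is squarefree and ≠ 1), so x^2 - x + 182 is irreducible over Q. It is the minimal polynomial of α.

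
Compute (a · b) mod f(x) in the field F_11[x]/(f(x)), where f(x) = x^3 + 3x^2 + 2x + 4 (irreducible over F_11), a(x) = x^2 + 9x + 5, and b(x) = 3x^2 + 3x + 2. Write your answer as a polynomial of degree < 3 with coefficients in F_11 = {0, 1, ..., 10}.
a · b ≡ 8x^2 + x + 3 (mod f(x))

Multiply in F_11[x]: a(x)·b(x) = (x^2 + 9x + 5)·(3x^2 + 3x + 2) = 3x^4 + 8x^3 + 10. This has degree ≥ 3, so divide by f(x) over F_11: 3x^4 + 8x^3 + 10 = (3x + 10)·(x^3 + 3x^2 + 2x + 4) + (8x^2 + x + 3). Hence a·b ≡ 8x^2 + x + 3 (mod f). (F_11[x]/(f) is a field with 11^3 = 1331 elements since f is irreducible of degree 3.)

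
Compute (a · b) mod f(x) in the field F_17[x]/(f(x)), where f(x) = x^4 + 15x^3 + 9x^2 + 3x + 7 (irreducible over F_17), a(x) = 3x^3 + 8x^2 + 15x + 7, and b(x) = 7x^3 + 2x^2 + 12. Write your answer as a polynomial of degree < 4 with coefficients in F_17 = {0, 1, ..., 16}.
a · b ≡ 8x^3 + 6x^2 + x + 5 (mod f(x))

Multiply in F_17[x]: a(x)·b(x) = (3x^3 + 8x^2 + 15x + 7)·(7x^3 + 2x^2 + 12) = 4x^6 + 11x^5 + 2x^4 + 13x^3 + 8x^2 + 10x + 16. This has degree ≥ 4, so divide by f(x) over F_17: 4x^6 + 11x^5 + 2x^4 + 13x^3 + 8x^2 + 10x + 16 = (4x^2 + 2x + 4)·(x^4 + 15x^3 + 9x^2 + 3x + 7) + (8x^3 + 6x^2 + x + 5). Hence a·b ≡ 8x^3 + 6x^2 + x + 5 (mod f). (F_17[x]/(f) is a field with 17^4 = 83521 elements since f is irreducible of degree 4.)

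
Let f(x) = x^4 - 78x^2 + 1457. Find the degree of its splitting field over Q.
[K : Q] = 4

Solving the quadratic in x^2: x^2 = (78 ± √(78^2 - 4·1457))/2 = (78 ± √256)/2 = (78 ± 16)/2, giving x^2 = 31 or x^2 = 47. So f(x) = (x^2 - 31)(x^2 - 47) and the roots of f are ±√31, ±√47. Hence the splitting field is K = Q(√31, √47). Since 31 and 47 are distinct squarefree integers > 1, their product 1457 is not a perfect square, so √47 ∉ Q(√31). By the tower law [K:Q] = [Q(√31,√47):Q(√31)] · [Q(√31):Q] = 2 · 2 = 4.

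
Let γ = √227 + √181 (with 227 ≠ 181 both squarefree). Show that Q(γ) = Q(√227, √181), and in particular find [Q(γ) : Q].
[Q(γ) : Q] = 4 (equivalently, Q(γ) = Q(√227, √181))

Obviously Q(γ) ⊆ Q(√227, √181), and [Q(√227, √181):Q] = 4 (since 227, 181 are distinct squarefree integers > 1 with 41087 not a perfect square). To show equality we compute the minimal polynomial of γ. From γ = √227 + √181: γ^2 = 227 + 2√(41087) + 181 = 408 + 2√(41087), so γ^2 - 408 = 2√(41087); squaring, (γ^2 - 408)^2 = 4·41087, i.e. γ^4 - 816γ^2 + 166464 - 164348 = 0, i.e. γ^4 - 816γ^2 + 2116 = 0. So γ is a root of x^4 - 816x^2 + 2116. This polynomial is irreducible over Q: it has no rational root (each ±√227 ± √181 is irrational), and any factorization into two quadratics over Q would force √(41087) ∈ Q (pairing opposite roots) or √227, √181 ∈ Q (other pairings), all impossible. Hence [Q(γ):Q] = 4 = [Q(√227, √181):Q], so Q(γ) = Q(√227, √181).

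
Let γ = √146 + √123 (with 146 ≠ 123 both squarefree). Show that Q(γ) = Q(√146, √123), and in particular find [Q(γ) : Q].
[Q(γ) : Q] = 4 (equivalently, Q(γ) = Q(√146, √123))

Obviously Q(γ) ⊆ Q(√146, √123), and [Q(√146, √123):Q] = 4 (since 146, 123 are distinct squarefree integers > 1 with 17958 not a perfect square). To show equality we compute the minimal polynomial of γ. From γ = √146 + √123: γ^2 = 146 + 2√(17958) + 123 = 269 + 2√(17958), so γ^2 - 269 = 2√(17958); squaring, (γ^2 - 269)^2 = 4·17958, i.e. γ^4 - 538γ^2 + 72361 - 71832 = 0, i.e. γ^4 - 538γ^2 + 529 = 0. So γ is a root of x^4 - 538x^2 + 529. This polynomial is irreducible over Q: it has no rational root (each ±√146 ± √123 is irrational), and any factorization into two quadratics over Q would force √(17958) ∈ Q (pairing opposite roots) or √146, √123 ∈ Q (other pairings), all impossible. Hence [Q(γ):Q] = 4 = [Q(√146, √123):Q], so Q(γ) = Q(√146, √123).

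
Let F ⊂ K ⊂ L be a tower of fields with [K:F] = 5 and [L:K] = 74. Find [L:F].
[L:F] = 370

The tower law says that for any tower of field extensions F ⊂ K ⊂ L with finite degrees, [L:F] = [L:K] · [K:F]. Here this gives [L:F] = 74 · 5 = 370.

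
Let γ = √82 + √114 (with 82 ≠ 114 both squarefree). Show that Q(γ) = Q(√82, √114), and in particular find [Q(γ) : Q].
[Q(γ) : Q] = 4 (equivalently, Q(γ) = Q(√82, √114))

Obviously Q(γ) ⊆ Q(√82, √114), and [Q(√82, √114):Q] = 4 (since 82, 114 are distinct squarefree integers > 1 with 9348 not a perfect square). To show equality we compute the minimal polynomial of γ. From γ = √82 + √114: γ^2 = 82 + 2√(9348) + 114 = 196 + 2√(9348), so γ^2 - 196 = 2√(9348); squaring, (γ^2 - 196)^2 = 4·9348, i.e. γ^4 - 392γ^2 + 38416 - 37392 = 0, i.e. γ^4 - 392γ^2 + 1024 = 0. So γ is a root of x^4 - 392x^2 + 1024. This polynomial is irreducible over Q: it has no rational root (each ±√82 ± √114 is irrational), and any factorization into two quadratics over Q would force √(9348) ∈ Q (pairing opposite roots) or √82, √114 ∈ Q (other pairings), all impossible. Hence [Q(γ):Q] = 4 = [Q(√82, √114):Q], so Q(γ) = Q(√82, √114).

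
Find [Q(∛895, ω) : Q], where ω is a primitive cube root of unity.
[Q(∛895, ω) : Q] = 6

[Q(∛895):Q] = 3 (min poly x^3 - 895, irreducible since 895 is not a perfect cube). [Q(ω):Q] = 2 (min poly x^2 + x + 1). Since Q(∛895) ⊂ R and ω ∉ R, we have ω ∉ Q(∛895), so x^2 + x + 1 remains irreducible over Q(∛895) and [Q(∛895, ω) : Q(∛895)] = 2. By the tower law, [Q(∛895, ω) : Q] = 3 · 2 = 6. (In fact Q(∛895, ω) is the splitting field of x^3 - 895 over Q.)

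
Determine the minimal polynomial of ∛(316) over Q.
m_α(x) = x^3 - 316

α satisfies α^3 = 316, so x^3 - 316 annihilates α. By the rational root test, a rational root p/q (in lowest terms) of x^3 - 316 would satisfy p^3 = 316 q^3, forcing q = 1 and p^3 = 316; but 316 is not a perfect cube, contradiction. A monic cubic over Q with no rational root is irreducible (any nontrivial factorization would include a linear factor). Hence x^3 - 316 is the minimal polynomial of α, and in particular [Q(α):Q] = 3.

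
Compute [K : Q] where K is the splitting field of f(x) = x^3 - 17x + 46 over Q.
[K : Q] = 6

By the rational root test, any rational root of the monic integer polynomial f(x) = x^3 - 17x + 46 must be an integer dividing the constant term 46, i.e. one of ±{1, 2, 23, 46}. Evaluating: f(1) = 30, f(-1) = 62, f(2) = 20, f(-2) = 72, f(23) = 11822, f(-23) = -11730, f(46) = 96600, f(-46) = -96508; none is 0, so f has no rational root and is therefore irreducible over Q (a cubic with no linear factor over a field is irreducible). For an irreducible cubic, the Galois group is A_3 or S_3 according as the discriminant disc(f) = -4a^3 - 27b^2 = -4·(-17)^3 - 27·(46)^2 = -37480 is or is not a square in Q. Here disc(f) = -37480 is not a perfect square in Q, so the Galois group of f over Q is not contained in A_3 and must be all of S_3. The splitting field has degree |S_3| = 6 over Q, so [K : Q] = 6.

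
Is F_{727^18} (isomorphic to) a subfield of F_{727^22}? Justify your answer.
No: F_{727^18} is not a subfield of F_{727^22}

F_{p^m} embeds in F_{p^n} iff m | n. Here 18 ∤ 22 (since 22 = 1·18 + 4 with remainder 4 ≠ 0), so F_{727^18} is not a subfield of F_{727^22}. Equivalently: if it were, the tower law would give 18 = [F_{727^18}:F_727] dividing [F_{727^22}:F_727] = 22, contradiction.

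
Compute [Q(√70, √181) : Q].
[Q(√70, √181) : Q] = 4

[Q(√70):Q] = 2 (min poly x^2 - 70, irreducible since 70 is squarefree > 1). For the top step, suppose √181 ∈ Q(√70), say √181 = c + d√70 with c, d ∈ Q. Squaring: 181 = c^2 + 70d^2 + 2cd√70. Since √70 ∉ Q this forces 2cd = 0. If d = 0 then √181 = c ∈ Q, contradicting 181 squarefree > 1. If c = 0 then 181 = 70d^2, so 70·181 = (70d)^2 is a perfect square in Q — but 70·181 = 12670 is not a perfect square (since 70 and 181 are distinct squarefree integers). Contradiction. Hence √181 ∉ Q(√70), so x^2 - 181 stays irreducible over Q(√70) and [Q(√70, √181) : Q(√70)] = 2. By the tower law, [Q(√70, √181) : Q] = 2 · 2 = 4.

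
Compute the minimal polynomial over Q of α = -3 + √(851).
m_α(x) = x^2 + 6x - 842

From α + 3 = √(851), squaring gives (α + 3)^2 = 851, i.e. α^2 + 6α + 9 = 851, so α^2 + 6α - 842 = 0. The discriminant of x^2 + 6x - 842 is (6)^2 - 4·(-842) = 36 + 3368 = 3404, and 4·(851) is not a perfect square in Q since 851 is squarefree and ≠ 1. Hence x^2 + 6x - 842 is irreducible over Q and is the minimal polynomial of α.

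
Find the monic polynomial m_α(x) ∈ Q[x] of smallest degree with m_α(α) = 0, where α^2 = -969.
m_α(x) = x^2 + 969

α satisfies α^2 + 969 = 0, so x^2 + 969 annihilates α. Since d = -969 is squarefree and ≠ 1, it is not a perfect square in Q, so x^2 + 969 has no rational root and is therefore irreducible over Q (a degree-2 polynomial over a field is irreducible iff it has no root). Hence m_α(x) = x^2 + 969.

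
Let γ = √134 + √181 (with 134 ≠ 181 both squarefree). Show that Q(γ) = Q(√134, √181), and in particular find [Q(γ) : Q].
[Q(γ) : Q] = 4 (equivalently, Q(γ) = Q(√134, √181))

Obviously Q(γ) ⊆ Q(√134, √181), and [Q(√134, √181):Q] = 4 (since 134, 181 are distinct squarefree integers > 1 with 24254 not a perfect square). To show equality we compute the minimal polynomial of γ. From γ = √134 + √181: γ^2 = 134 + 2√(24254) + 181 = 315 + 2√(24254), so γ^2 - 315 = 2√(24254); squaring, (γ^2 - 315)^2 = 4·24254, i.e. γ^4 - 630γ^2 + 99225 - 97016 = 0, i.e. γ^4 - 630γ^2 + 2209 = 0. So γ is a root of x^4 - 630x^2 + 2209. This polynomial is irreducible over Q: it has no rational root (each ±√134 ± √181 is irrational), and any factorization into two quadratics over Q would force √(24254) ∈ Q (pairing opposite roots) or √134, √181 ∈ Q (other pairings), all impossible. Hence [Q(γ):Q] = 4 = [Q(√134, √181):Q], so Q(γ) = Q(√134, √181).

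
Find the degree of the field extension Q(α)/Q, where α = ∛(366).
[Q(α):Q] = 3

The minimal polynomial of α is x^3 - 366, irreducible over Q since 366 is not a perfect cube (so x^3 - 366 has no rational root). Hence [Q(α):Q] = deg(m_α) = 3.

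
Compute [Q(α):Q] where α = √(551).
[Q(α):Q] = 2

[Q(α):Q] equals the degree of the minimal polynomial of α. Here α^2 = 551 and x^2 - 551 is irreducible (d = 551 is squarefree, ≠ 1, hence not a square), so deg(m_α) = 2. Thus [Q(α):Q] = 2.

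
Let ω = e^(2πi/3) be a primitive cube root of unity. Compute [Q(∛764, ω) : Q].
[Q(∛764, ω) : Q] = 6

[Q(∛764):Q] = 3 (min poly x^3 - 764, irreducible since 764 is not a perfect cube). [Q(ω):Q] = 2 (min poly x^2 + x + 1). Since Q(∛764) ⊂ R and ω ∉ R, we have ω ∉ Q(∛764), so x^2 + x + 1 remains irreducible over Q(∛764) and [Q(∛764, ω) : Q(∛764)] = 2. By the tower law, [Q(∛764, ω) : Q] = 3 · 2 = 6. (In fact Q(∛764, ω) is the splitting field of x^3 - 764 over Q.)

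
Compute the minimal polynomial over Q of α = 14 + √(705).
m_α(x) = x^2 - 28x - 509

From α - 14 = √(705), squaring gives (α - 14)^2 = 705, i.e. α^2 - 28α + 196 = 705, so α^2 - 28α - 509 = 0. The discriminant of x^2 - 28x - 509 is (-28)^2 - 4·(-509) = 784 + 2036 = 2820, and 4·(705) is not a perfect square in Q since 705 is squarefree and ≠ 1. Hence x^2 - 28x - 509 is irreducible over Q and is the minimal polynomial of α.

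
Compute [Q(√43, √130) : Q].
[Q(√43, √130) : Q] = 4

[Q(√43):Q] = 2 (min poly x^2 - 43, irreducible since 43 is squarefree > 1). For the top step, suppose √130 ∈ Q(√43), say √130 = c + d√43 with c, d ∈ Q. Squaring: 130 = c^2 + 43d^2 + 2cd√43. Since √43 ∉ Q this forces 2cd = 0. If d = 0 then √130 = c ∈ Q, contradicting 130 squarefree > 1. If c = 0 then 130 = 43d^2, so 43·130 = (43d)^2 is a perfect square in Q — but 43·130 = 5590 is not a perfect square (since 43 and 130 are distinct squarefree integers). Contradiction. Hence √130 ∉ Q(√43), so x^2 - 130 stays irreducible over Q(√43) and [Q(√43, √130) : Q(√43)] = 2. By the tower law, [Q(√43, √130) : Q] = 2 · 2 = 4.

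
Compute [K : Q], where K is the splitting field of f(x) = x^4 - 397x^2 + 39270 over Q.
[K : Q] = 4

Solving the quadratic in x^2: x^2 = (397 ± √(397^2 - 4·39270))/2 = (397 ± √529)/2 = (397 ± 23)/2, giving x^2 = 187 or x^2 = 210. So f(x) = (x^2 - 187)(x^2 - 210) and the roots of f are ±√187, ±√210. Hence the splitting field is K = Q(√187, √210). Since 187 and 210 are distinct squarefree integers > 1, their product 39270 is not a perfect square, so √210 ∉ Q(√187). By the tower law [K:Q] = [Q(√187,√210):Q(√187)] · [Q(√187):Q] = 2 · 2 = 4.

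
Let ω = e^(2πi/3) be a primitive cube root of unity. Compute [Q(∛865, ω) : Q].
[Q(∛865, ω) : Q] = 6

[Q(∛865):Q] = 3 (min poly x^3 - 865, irreducible since 865 is not a perfect cube). [Q(ω):Q] = 2 (min poly x^2 + x + 1). Since Q(∛865) ⊂ R and ω ∉ R, we have ω ∉ Q(∛865), so x^2 + x + 1 remains irreducible over Q(∛865) and [Q(∛865, ω) : Q(∛865)] = 2. By the tower law, [Q(∛865, ω) : Q] = 3 · 2 = 6. (In fact Q(∛865, ω) is the splitting field of x^3 - 865 over Q.)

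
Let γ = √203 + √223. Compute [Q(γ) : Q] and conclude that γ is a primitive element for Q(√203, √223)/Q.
[Q(γ) : Q] = 4 (equivalently, Q(γ) = Q(√203, √223))

Obviously Q(γ) ⊆ Q(√203, √223), and [Q(√203, √223):Q] = 4 (since 203, 223 are distinct squarefree integers > 1 with 45269 not a perfect square). To show equality we compute the minimal polynomial of γ. From γ = √203 + √223: γ^2 = 203 + 2√(45269) + 223 = 426 + 2√(45269), so γ^2 - 426 = 2√(45269); squaring, (γ^2 - 426)^2 = 4·45269, i.e. γ^4 - 852γ^2 + 181476 - 181076 = 0, i.e. γ^4 - 852γ^2 + 400 = 0. So γ is a root of x^4 - 852x^2 + 400. This polynomial is irreducible over Q: it has no rational root (each ±√203 ± √223 is irrational), and any factorization into two quadratics over Q would force √(45269) ∈ Q (pairing opposite roots) or √203, √223 ∈ Q (other pairings), all impossible. Hence [Q(γ):Q] = 4 = [Q(√203, √223):Q], so Q(γ) = Q(√203, √223).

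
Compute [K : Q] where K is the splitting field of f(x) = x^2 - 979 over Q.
[K : Q] = 2

f(x) = x^2 - 979 factors as (x - √979)(x + √979). The splitting field is K = Q(√979). Since 979 is squarefree and > 1, it is not a perfect square, so x^2 - 979 is irreducible over Q and [Q(√979) : Q] = 2. Hence [K : Q] = 2.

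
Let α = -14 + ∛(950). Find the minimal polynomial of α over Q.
m_α(x) = x^3 + 42x^2 + 588x + 1794

Set β = α + 14 = ∛(950), so β^3 = 950. Then (α + 14)^3 - 950 = 0, i.e. α is a root of g(x) = (x + 14)^3 - 950 = x^3 + 42x^2 + 588x + 1794. Since g(x) = h(x + 14) where h(x) = x^3 - 950, and h is irreducible over Q (because 950 is not a perfect cube, so h has no rational root, and a monic cubic with no rational root is irreducible), g is also irreducible (irreducibility is preserved under the substitution x → x + 14). Hence m_α(x) = x^3 + 42x^2 + 588x + 1794.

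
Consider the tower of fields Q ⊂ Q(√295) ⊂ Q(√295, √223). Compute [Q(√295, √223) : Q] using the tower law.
[Q(√295, √223) : Q] = 4

[Q(√295):Q] = 2 (min poly x^2 - 295, irreducible since 295 is squarefree > 1). For the top step, suppose √223 ∈ Q(√295), say √223 = c + d√295 with c, d ∈ Q. Squaring: 223 = c^2 + 295d^2 + 2cd√295. Since √295 ∉ Q this forces 2cd = 0. If d = 0 then √223 = c ∈ Q, contradicting 223 squarefree > 1. If c = 0 then 223 = 295d^2, so 295·223 = (295d)^2 is a perfect square in Q — but 295·223 = 65785 is not a perfect square (since 295 and 223 are distinct squarefree integers). Contradiction. Hence √223 ∉ Q(√295), so x^2 - 223 stays irreducible over Q(√295) and [Q(√295, √223) : Q(√295)] = 2. By the tower law, [Q(√295, √223) : Q] = 2 · 2 = 4.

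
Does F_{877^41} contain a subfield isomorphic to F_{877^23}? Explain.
No: F_{877^23} is not a subfield of F_{877^41}

F_{p^m} embeds in F_{p^n} iff m | n. Here 23 ∤ 41 (since 41 = 1·23 + 18 with remainder 18 ≠ 0), so F_{877^23} is not a subfield of F_{877^41}. Equivalently: if it were, the tower law would give 23 = [F_{877^23}:F_877] dividing [F_{877^41}:F_877] = 41, contradiction.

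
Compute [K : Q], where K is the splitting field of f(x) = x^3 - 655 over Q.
[K : Q] = 6

The roots of x^3 - 655 are ∛655, ω∛655, ω^2∛655 where ω = e^(2πi/3) is a primitive cube root of unity, so K = Q(∛655, ω). Now [Q(∛655):Q] = 3 (since 655 is not a perfect cube, x^3 - 655 is irreducible) and [Q(ω):Q] = 2. Both 2 and 3 divide [K:Q], and [K:Q] ≤ 3·2 = 6, so [K:Q] = 6. (Equivalently: Q(∛655) ⊂ R but ω ∉ R, so [K : Q(∛655)] = 2.)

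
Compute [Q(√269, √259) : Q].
[Q(√269, √259) : Q] = 4

[Q(√269):Q] = 2 (min poly x^2 - 269, irreducible since 269 is squarefree > 1). For the top step, suppose √259 ∈ Q(√269), say √259 = c + d√269 with c, d ∈ Q. Squaring: 259 = c^2 + 269d^2 + 2cd√269. Since √269 ∉ Q this forces 2cd = 0. If d = 0 then √259 = c ∈ Q, contradicting 259 squarefree > 1. If c = 0 then 259 = 269d^2, so 269·259 = (269d)^2 is a perfect square in Q — but 269·259 = 69671 is not a perfect square (since 269 and 259 are distinct squarefree integers). Contradiction. Hence √259 ∉ Q(√269), so x^2 - 259 stays irreducible over Q(√269) and [Q(√269, √259) : Q(√269)] = 2. By the tower law, [Q(√269, √259) : Q] = 2 · 2 = 4.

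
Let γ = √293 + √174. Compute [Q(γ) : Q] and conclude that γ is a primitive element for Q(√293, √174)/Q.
[Q(γ) : Q] = 4 (equivalently, Q(γ) = Q(√293, √174))

Obviously Q(γ) ⊆ Q(√293, √174), and [Q(√293, √174):Q] = 4 (since 293, 174 are distinct squarefree integers > 1 with 50982 not a perfect square). To show equality we compute the minimal polynomial of γ. From γ = √293 + √174: γ^2 = 293 + 2√(50982) + 174 = 467 + 2√(50982), so γ^2 - 467 = 2√(50982); squaring, (γ^2 - 467)^2 = 4·50982, i.e. γ^4 - 934γ^2 + 218089 - 203928 = 0, i.e. γ^4 - 934γ^2 + 14161 = 0. So γ is a root of x^4 - 934x^2 + 14161. This polynomial is irreducible over Q: it has no rational root (each ±√293 ± √174 is irrational), and any factorization into two quadratics over Q would force √(50982) ∈ Q (pairing opposite roots) or √293, √174 ∈ Q (other pairings), all impossible. Hence [Q(γ):Q] = 4 = [Q(√293, √174):Q], so Q(γ) = Q(√293, √174).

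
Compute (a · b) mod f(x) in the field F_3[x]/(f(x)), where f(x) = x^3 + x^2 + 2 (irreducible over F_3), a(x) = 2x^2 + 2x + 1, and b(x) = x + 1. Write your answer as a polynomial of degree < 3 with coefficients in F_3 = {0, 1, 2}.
a · b ≡ 2x^2 (mod f(x))

Multiply in F_3[x]: a(x)·b(x) = (2x^2 + 2x + 1)·(x + 1) = 2x^3 + x^2 + 1. This has degree ≥ 3, so divide by f(x) over F_3: 2x^3 + x^2 + 1 = (2)·(x^3 + x^2 + 2) + (2x^2). Hence a·b ≡ 2x^2 (mod f). (F_3[x]/(f) is a field with 3^3 = 27 elements since f is irreducible of degree 3.)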